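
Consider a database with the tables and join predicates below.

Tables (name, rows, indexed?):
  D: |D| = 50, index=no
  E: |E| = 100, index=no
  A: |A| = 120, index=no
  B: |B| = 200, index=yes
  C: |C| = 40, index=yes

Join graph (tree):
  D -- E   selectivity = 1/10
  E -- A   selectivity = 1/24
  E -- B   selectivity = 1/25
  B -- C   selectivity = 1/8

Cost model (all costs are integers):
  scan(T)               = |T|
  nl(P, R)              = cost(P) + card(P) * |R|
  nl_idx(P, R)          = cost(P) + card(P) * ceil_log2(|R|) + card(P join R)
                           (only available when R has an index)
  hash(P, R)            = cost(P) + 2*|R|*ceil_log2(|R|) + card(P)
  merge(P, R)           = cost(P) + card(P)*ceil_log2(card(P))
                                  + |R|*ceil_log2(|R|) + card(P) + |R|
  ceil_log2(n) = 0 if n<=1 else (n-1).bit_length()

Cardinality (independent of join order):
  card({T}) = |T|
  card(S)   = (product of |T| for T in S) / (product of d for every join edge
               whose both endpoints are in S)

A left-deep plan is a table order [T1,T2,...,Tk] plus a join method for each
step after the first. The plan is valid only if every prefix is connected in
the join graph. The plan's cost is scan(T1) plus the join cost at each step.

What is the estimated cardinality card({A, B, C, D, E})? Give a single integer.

Tables in S: A(120), B(200), C(40), D(50), E(100)
Edges inside S: D-E(d=10), E-A(d=24), E-B(d=25), B-C(d=8)
numerator = 120 * 200 * 40 * 50 * 100 = 4800000000
denominator = 10 * 24 * 25 * 8 = 48000
card(S) = 4800000000 / 48000 = 100000

100000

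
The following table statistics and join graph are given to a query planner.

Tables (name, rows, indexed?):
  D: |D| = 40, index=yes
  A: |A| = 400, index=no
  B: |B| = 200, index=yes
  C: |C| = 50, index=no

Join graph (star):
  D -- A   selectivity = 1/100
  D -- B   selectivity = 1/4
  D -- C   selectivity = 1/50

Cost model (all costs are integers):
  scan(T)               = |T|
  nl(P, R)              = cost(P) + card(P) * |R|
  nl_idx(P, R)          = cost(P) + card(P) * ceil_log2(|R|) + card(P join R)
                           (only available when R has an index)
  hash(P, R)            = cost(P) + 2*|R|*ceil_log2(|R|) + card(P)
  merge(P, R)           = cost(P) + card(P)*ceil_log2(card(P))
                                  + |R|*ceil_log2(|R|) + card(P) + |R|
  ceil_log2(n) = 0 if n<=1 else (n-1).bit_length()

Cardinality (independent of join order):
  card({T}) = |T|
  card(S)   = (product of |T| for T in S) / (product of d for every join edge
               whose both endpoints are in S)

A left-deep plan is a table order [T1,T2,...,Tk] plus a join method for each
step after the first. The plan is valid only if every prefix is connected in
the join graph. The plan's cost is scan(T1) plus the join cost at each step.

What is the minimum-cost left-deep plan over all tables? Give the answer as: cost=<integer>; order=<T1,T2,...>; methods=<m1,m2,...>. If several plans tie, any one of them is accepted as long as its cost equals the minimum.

Selinger DP (subsets sized 1..n):
  {D}: scan cost=40, card=40
  {A}: scan cost=400, card=400
  {B}: scan cost=200, card=200
  {C}: scan cost=50, card=50
  {AD}: card=160; try (D,hash)→1280, (D,nl_idx)→2960, (A,merge)→4320, (D,merge)→4680, (A,hash)→7280, (A,nl)→16040 …(+1); best=1280 via (D,hash)
  {BD}: card=2000; try (D,hash)→880, (B,merge)→2120, (D,merge)→2280, (B,nl_idx)→2360, (B,hash)→3280, (D,nl_idx)→3400 …(+2); best=880 via (D,hash)
  {CD}: card=40; try (D,nl_idx)→390, (D,hash)→580, (C,merge)→670, (D,merge)→680, (C,hash)→680, (C,nl)→2040 …(+1); best=390 via (D,nl_idx)
  {ABD}: card=8000; try (B,merge)→4520, (B,hash)→4640, (A,hash)→10080, (B,nl_idx)→10560, (A,merge)→28880, (B,nl)→33280 …(+1); best=4520 via (B,merge)
  {ACD}: card=160; try (C,hash)→2040, (C,merge)→3070, (A,merge)→4670, (A,hash)→7630, (C,nl)→9280, (A,nl)→16390; best=2040 via (C,hash)
  {BCD}: card=2000; try (B,merge)→2470, (B,nl_idx)→2710, (C,hash)→3480, (B,hash)→3630, (B,nl)→8390, (C,merge)→25230 …(+1); best=2470 via (B,merge)
  {ABCD}: card=8000; try (B,merge)→5280, (B,hash)→5400, (B,nl_idx)→11320, (A,hash)→11670, (C,hash)→13120, (A,merge)→30470 …(+4); best=5280 via (B,merge)

cost=5280; order=A,D,C,B; methods=hash,hash,merge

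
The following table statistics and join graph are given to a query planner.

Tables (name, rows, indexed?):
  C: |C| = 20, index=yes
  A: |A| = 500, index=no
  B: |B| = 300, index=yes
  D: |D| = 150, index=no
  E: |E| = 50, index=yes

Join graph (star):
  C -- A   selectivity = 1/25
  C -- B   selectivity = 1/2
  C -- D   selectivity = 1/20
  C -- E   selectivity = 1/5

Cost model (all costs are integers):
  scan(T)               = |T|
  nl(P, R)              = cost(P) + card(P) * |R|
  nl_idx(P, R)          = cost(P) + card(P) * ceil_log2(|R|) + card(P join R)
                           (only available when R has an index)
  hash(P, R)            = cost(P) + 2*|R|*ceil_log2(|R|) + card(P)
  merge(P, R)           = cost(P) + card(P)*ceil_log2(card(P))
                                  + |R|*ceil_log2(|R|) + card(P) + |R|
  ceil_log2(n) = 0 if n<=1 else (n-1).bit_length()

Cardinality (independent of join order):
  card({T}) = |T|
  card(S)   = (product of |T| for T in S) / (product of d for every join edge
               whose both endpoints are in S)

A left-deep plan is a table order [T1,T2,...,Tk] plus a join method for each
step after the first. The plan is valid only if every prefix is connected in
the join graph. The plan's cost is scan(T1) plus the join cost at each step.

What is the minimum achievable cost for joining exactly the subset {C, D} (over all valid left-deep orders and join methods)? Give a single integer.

500

Selinger DP over subsets of {C,D}:
  {C}: scan cost=20, card=20
  {D}: scan cost=150, card=150
  {CD}: card=150; try (C,hash)→500, (C,nl_idx)→1050, (D,merge)→1490, (C,merge)→1620, (D,hash)→2440, (D,nl)→3020 …(+1); best=500 via (C,hash)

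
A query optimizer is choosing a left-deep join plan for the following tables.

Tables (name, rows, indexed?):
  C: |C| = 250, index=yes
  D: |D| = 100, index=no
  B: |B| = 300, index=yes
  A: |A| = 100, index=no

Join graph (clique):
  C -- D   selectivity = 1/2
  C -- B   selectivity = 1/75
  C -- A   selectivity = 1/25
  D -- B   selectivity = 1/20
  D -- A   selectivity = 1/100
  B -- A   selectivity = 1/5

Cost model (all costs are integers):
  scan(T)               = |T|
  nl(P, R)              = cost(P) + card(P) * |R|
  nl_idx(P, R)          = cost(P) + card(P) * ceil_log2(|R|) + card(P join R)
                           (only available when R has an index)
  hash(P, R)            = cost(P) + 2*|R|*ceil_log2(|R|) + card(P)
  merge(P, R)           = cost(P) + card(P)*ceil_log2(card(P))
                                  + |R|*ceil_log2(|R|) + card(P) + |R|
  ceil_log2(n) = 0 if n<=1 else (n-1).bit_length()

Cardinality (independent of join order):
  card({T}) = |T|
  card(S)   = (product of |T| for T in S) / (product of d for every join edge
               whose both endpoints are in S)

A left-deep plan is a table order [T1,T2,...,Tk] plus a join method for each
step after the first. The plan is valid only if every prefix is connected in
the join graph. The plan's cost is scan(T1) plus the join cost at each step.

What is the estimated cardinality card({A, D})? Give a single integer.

100

Tables in S: A(100), D(100)
Edges inside S: D-A(d=100)
numerator = 100 * 100 = 10000
denominator = 100 = 100
card(S) = 10000 / 100 = 100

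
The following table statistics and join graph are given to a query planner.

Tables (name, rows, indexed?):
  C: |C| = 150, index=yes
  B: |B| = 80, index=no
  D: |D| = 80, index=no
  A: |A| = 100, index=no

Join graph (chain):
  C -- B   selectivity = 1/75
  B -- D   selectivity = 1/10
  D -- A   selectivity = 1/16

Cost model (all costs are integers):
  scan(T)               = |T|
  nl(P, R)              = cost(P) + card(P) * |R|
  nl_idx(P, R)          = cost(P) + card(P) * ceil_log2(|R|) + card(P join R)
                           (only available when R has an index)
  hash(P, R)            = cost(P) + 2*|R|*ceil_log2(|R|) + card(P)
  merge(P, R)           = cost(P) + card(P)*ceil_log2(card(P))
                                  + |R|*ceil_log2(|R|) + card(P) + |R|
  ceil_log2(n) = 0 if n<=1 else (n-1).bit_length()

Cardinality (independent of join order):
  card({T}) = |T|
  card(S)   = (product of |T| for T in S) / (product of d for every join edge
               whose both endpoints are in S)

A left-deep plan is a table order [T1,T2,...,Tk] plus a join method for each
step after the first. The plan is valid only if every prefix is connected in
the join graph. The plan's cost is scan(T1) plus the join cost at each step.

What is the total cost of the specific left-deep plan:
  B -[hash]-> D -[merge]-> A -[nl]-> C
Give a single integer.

609120

step 1: scan B: cost=80, card=80
step 2: join D via hash
    card(P join D) = 80*80/(10) = 640
    cost = 80 + 2*80*7 + 80 = 1280
step 3: join A via merge
    card(P join A) = 640*100/(16) = 4000
    cost = 1280 + 640*10 + 100*7 + 640 + 100 = 9120
step 4: join C via nl
    card(P join C) = 4000*150/(75) = 8000
    cost = 9120 + 4000*150 = 609120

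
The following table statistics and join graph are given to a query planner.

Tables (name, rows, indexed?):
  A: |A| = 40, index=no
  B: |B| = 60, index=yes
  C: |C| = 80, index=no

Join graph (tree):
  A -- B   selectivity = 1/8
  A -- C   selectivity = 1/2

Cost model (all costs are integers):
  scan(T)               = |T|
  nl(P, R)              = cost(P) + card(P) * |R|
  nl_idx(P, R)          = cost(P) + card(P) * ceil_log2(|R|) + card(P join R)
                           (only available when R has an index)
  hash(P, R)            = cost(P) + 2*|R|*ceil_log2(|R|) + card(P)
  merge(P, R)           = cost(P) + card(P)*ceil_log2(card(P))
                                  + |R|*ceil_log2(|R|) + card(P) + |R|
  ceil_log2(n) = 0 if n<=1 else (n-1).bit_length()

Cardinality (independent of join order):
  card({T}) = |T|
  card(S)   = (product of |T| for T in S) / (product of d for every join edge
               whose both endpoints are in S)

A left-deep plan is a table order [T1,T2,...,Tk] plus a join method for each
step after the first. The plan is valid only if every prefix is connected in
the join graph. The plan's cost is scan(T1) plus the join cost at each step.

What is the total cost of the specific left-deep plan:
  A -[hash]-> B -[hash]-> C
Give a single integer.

2220

step 1: scan A: cost=40, card=40
step 2: join B via hash
    card(P join B) = 40*60/(8) = 300
    cost = 40 + 2*60*6 + 40 = 800
step 3: join C via hash
    card(P join C) = 300*80/(2) = 12000
    cost = 800 + 2*80*7 + 300 = 2220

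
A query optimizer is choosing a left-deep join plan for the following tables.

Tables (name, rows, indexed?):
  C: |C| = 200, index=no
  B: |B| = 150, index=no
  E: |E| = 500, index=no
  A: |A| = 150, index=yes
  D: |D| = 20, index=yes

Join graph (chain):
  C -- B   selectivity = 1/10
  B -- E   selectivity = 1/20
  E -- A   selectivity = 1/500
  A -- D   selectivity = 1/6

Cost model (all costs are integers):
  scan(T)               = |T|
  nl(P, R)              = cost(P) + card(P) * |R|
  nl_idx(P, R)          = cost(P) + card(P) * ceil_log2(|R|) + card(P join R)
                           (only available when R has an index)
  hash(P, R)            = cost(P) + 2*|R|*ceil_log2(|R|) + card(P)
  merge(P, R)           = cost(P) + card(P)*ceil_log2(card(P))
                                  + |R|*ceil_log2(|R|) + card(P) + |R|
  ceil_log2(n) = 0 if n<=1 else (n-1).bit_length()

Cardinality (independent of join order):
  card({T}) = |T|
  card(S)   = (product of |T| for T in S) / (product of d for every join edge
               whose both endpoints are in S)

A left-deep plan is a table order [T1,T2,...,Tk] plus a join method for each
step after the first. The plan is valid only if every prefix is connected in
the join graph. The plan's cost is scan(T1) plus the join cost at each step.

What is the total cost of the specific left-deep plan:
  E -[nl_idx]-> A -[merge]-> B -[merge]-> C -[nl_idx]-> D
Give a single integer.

step 1: scan E: cost=500, card=500
step 2: join A via nl_idx
    card(P join A) = 500*150/(500) = 150
    cost = 500 + 500*8 + 150 = 4650
step 3: join B via merge
    card(P join B) = 150*150/(20) = 1125
    cost = 4650 + 150*8 + 150*8 + 150 + 150 = 7350
step 4: join C via merge
    card(P join C) = 1125*200/(10) = 22500
    cost = 7350 + 1125*11 + 200*8 + 1125 + 200 = 22650
step 5: join D via nl_idx
    card(P join D) = 22500*20/(6) = 75000
    cost = 22650 + 22500*5 + 75000 = 210150

210150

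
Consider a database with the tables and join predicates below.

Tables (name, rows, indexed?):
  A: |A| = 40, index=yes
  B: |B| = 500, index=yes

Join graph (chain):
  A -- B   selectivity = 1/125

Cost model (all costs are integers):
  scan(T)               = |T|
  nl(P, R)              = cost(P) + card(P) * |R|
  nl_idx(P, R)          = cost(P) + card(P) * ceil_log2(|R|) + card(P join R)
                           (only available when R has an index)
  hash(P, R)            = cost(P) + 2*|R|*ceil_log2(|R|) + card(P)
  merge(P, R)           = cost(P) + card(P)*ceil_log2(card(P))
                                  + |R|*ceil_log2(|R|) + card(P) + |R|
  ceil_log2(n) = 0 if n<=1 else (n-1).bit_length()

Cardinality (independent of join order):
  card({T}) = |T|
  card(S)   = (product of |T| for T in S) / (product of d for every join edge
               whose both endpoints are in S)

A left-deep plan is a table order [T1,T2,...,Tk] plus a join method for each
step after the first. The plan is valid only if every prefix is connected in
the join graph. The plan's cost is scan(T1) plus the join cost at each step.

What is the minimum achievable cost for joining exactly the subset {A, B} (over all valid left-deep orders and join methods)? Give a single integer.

Selinger DP over subsets of {A,B}:
  {A}: scan cost=40, card=40
  {B}: scan cost=500, card=500
  {AB}: card=160; try (B,nl_idx)→560, (A,hash)→1480, (A,nl_idx)→3660, (B,merge)→5320, (A,merge)→5780, (B,hash)→9080 …(+2); best=560 via (B,nl_idx)

560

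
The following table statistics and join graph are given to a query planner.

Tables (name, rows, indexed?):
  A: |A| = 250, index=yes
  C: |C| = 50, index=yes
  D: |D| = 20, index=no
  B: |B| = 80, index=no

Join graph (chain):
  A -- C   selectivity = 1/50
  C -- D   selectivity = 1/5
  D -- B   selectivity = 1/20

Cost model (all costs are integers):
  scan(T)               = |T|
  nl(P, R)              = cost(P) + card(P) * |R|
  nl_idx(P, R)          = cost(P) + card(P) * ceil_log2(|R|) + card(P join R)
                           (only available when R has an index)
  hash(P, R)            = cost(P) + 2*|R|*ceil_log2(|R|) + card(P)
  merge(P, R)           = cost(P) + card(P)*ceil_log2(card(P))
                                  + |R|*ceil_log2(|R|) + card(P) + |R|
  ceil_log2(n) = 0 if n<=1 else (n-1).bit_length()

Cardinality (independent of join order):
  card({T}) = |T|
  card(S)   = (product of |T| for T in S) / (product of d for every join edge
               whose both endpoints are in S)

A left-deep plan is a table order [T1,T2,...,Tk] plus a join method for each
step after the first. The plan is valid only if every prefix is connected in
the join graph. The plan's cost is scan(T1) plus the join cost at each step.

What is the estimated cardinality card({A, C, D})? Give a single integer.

Tables in S: A(250), C(50), D(20)
Edges inside S: A-C(d=50), C-D(d=5)
numerator = 250 * 50 * 20 = 250000
denominator = 50 * 5 = 250
card(S) = 250000 / 250 = 1000

1000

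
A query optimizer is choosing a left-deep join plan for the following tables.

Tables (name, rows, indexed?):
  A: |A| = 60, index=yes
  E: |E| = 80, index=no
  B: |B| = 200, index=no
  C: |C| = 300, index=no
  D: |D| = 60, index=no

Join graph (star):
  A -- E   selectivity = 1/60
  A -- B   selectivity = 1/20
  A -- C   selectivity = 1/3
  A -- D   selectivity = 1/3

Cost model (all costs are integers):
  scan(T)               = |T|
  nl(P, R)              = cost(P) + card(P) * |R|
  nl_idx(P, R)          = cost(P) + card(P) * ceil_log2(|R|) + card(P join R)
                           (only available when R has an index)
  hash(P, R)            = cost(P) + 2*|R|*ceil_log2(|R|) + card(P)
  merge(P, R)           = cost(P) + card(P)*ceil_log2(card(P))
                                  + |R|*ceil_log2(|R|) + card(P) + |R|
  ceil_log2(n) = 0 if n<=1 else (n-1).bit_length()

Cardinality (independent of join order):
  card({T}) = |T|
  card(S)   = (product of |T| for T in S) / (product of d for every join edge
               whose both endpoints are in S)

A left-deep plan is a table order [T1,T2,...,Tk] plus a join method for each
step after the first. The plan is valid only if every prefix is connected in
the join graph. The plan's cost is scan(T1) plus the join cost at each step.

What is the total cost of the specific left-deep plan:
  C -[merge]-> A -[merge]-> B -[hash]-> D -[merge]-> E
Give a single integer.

26550880

step 1: scan C: cost=300, card=300
step 2: join A via merge
    card(P join A) = 300*60/(3) = 6000
    cost = 300 + 300*9 + 60*6 + 300 + 60 = 3720
step 3: join B via merge
    card(P join B) = 6000*200/(20) = 60000
    cost = 3720 + 6000*13 + 200*8 + 6000 + 200 = 89520
step 4: join D via hash
    card(P join D) = 60000*60/(3) = 1200000
    cost = 89520 + 2*60*6 + 60000 = 150240
step 5: join E via merge
    card(P join E) = 1200000*80/(60) = 1600000
    cost = 150240 + 1200000*21 + 80*7 + 1200000 + 80 = 26550880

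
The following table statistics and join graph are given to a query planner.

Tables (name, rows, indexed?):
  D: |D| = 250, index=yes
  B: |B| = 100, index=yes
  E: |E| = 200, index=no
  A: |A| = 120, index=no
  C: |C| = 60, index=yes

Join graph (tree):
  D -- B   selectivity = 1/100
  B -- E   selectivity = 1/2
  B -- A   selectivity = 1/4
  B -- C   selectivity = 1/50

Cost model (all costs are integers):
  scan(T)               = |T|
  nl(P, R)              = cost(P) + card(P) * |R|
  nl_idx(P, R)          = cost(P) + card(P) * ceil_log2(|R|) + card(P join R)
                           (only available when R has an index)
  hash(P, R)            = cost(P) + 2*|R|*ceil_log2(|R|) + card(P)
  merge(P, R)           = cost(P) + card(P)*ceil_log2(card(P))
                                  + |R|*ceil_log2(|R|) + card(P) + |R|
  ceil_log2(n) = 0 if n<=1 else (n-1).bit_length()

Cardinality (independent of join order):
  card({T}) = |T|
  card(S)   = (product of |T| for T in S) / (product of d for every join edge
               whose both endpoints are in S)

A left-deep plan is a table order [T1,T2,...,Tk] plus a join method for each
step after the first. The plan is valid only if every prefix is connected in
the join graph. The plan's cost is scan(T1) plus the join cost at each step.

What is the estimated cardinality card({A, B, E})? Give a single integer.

300000

Tables in S: A(120), B(100), E(200)
Edges inside S: B-E(d=2), B-A(d=4)
numerator = 120 * 100 * 200 = 2400000
denominator = 2 * 4 = 8
card(S) = 2400000 / 8 = 300000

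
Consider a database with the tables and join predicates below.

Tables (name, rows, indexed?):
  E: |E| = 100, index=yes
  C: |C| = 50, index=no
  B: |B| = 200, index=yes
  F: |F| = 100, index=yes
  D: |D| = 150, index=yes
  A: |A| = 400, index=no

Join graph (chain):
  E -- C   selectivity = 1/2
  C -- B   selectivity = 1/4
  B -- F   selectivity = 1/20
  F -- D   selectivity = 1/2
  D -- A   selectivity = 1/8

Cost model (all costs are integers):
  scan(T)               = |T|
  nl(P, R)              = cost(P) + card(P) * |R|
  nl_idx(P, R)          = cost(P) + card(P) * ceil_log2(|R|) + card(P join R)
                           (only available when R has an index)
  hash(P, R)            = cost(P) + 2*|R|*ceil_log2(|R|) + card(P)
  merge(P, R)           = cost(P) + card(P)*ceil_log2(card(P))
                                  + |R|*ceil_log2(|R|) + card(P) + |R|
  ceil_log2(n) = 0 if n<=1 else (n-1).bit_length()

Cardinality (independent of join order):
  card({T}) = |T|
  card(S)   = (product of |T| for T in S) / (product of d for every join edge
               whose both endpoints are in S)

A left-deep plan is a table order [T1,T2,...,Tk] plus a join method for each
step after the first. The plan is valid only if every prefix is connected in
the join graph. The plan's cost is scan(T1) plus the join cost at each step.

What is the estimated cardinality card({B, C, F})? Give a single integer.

12500

Tables in S: B(200), C(50), F(100)
Edges inside S: C-B(d=4), B-F(d=20)
numerator = 200 * 50 * 100 = 1000000
denominator = 4 * 20 = 80
card(S) = 1000000 / 80 = 12500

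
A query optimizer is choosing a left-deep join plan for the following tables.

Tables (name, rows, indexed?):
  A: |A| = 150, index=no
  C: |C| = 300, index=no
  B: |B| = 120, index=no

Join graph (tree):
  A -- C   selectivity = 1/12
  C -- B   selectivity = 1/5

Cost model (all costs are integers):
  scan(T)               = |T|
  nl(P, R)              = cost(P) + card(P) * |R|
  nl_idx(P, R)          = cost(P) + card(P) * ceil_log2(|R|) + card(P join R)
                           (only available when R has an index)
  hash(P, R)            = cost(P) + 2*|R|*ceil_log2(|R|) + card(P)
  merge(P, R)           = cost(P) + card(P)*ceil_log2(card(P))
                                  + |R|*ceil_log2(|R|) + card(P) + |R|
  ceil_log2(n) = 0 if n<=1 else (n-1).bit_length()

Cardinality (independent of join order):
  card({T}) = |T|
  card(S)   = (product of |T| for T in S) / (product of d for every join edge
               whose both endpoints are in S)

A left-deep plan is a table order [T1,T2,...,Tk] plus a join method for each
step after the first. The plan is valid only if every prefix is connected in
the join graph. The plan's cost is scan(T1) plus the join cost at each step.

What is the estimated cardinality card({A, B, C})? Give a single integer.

Tables in S: A(150), B(120), C(300)
Edges inside S: A-C(d=12), C-B(d=5)
numerator = 150 * 120 * 300 = 5400000
denominator = 12 * 5 = 60
card(S) = 5400000 / 60 = 90000

90000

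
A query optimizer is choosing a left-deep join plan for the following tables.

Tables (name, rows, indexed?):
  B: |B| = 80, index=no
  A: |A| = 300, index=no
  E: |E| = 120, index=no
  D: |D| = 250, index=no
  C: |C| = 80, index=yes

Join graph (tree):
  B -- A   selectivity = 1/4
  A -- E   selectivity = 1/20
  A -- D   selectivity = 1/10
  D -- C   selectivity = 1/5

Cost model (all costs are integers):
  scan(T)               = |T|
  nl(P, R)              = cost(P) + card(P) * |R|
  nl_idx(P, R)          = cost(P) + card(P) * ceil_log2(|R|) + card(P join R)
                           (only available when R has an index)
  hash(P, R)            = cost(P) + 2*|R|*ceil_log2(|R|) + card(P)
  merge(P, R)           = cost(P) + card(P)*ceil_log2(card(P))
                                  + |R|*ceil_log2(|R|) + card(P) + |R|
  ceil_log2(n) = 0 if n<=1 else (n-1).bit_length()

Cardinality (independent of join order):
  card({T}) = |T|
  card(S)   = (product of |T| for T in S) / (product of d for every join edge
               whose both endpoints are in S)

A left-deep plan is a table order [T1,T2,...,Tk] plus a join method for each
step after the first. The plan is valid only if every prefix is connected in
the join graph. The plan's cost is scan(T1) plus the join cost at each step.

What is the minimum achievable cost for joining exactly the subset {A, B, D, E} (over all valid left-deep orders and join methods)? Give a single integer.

45200

Selinger DP over subsets of {A,B,D,E}:
  {B}: scan cost=80, card=80
  {A}: scan cost=300, card=300
  {E}: scan cost=120, card=120
  {D}: scan cost=250, card=250
  {AB}: card=6000; try (B,hash)→1720, (A,merge)→3720, (B,merge)→3940, (A,hash)→5560, (A,nl)→24080, (B,nl)→24300; best=1720 via (B,hash)
  {AE}: card=1800; try (E,hash)→2280, (A,merge)→4080, (E,merge)→4260, (A,hash)→5640, (A,nl)→36120, (E,nl)→36300; best=2280 via (E,hash)
  {AD}: card=7500; try (D,hash)→4600, (A,merge)→5500, (D,merge)→5550, (A,hash)→5900, (A,nl)→75250, (D,nl)→75300; best=4600 via (D,hash)
  {ABE}: card=36000; try (B,hash)→5200, (E,hash)→9400, (B,merge)→24520, (E,merge)→86680, (B,nl)→146280, (E,nl)→721720; best=5200 via (B,hash)
  {ABD}: card=150000; try (D,hash)→11720, (B,hash)→13220, (D,merge)→87970, (B,merge)→110240, (B,nl)→604600, (D,nl)→1501720; best=11720 via (D,hash)
  {ADE}: card=45000; try (D,hash)→8080, (E,hash)→13780, (D,merge)→26130, (E,merge)→110560, (D,nl)→452280, (E,nl)→904600; best=8080 via (D,hash)
  {ABDE}: card=900000; try (D,hash)→45200, (B,hash)→54200, (E,hash)→163400, (D,merge)→619450, (B,merge)→773720, (E,merge)→2862680 …(+3); best=45200 via (D,hash)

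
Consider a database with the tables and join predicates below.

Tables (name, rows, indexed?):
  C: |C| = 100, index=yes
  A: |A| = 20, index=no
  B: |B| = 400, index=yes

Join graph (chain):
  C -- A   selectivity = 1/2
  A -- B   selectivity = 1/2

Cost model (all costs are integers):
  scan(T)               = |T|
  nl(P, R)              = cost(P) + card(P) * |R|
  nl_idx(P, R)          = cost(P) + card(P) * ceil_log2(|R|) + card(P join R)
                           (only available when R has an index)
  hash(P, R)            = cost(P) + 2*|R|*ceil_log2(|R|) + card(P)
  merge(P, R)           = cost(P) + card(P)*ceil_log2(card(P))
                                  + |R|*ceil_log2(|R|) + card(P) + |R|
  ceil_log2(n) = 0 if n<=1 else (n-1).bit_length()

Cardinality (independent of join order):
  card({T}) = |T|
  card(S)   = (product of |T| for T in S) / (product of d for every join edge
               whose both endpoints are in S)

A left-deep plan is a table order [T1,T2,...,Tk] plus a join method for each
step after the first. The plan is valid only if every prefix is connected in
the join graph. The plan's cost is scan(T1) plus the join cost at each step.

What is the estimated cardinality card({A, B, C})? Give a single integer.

200000

Tables in S: A(20), B(400), C(100)
Edges inside S: C-A(d=2), A-B(d=2)
numerator = 20 * 400 * 100 = 800000
denominator = 2 * 2 = 4
card(S) = 800000 / 4 = 200000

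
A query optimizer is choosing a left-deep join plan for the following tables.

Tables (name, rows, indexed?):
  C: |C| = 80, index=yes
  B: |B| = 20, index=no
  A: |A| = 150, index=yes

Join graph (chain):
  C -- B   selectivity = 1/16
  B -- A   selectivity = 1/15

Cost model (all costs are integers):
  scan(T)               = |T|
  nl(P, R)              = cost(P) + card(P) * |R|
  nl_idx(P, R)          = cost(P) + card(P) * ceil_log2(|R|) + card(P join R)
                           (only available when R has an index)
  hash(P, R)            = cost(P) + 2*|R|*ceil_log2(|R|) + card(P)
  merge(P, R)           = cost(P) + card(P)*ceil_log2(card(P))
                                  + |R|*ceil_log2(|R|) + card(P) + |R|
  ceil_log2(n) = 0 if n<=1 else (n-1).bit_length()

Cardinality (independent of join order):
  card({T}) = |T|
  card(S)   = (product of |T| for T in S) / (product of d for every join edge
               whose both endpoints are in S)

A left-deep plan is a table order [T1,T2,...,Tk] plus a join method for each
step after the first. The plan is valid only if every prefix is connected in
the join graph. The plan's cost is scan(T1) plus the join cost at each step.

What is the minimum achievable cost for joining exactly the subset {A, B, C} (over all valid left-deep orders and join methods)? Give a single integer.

Selinger DP over subsets of {A,B,C}:
  {C}: scan cost=80, card=80
  {B}: scan cost=20, card=20
  {A}: scan cost=150, card=150
  {BC}: card=100; try (C,nl_idx)→260, (B,hash)→360, (C,merge)→780, (B,merge)→840, (C,hash)→1160, (C,nl)→1620 …(+1); best=260 via (C,nl_idx)
  {AB}: card=200; try (A,nl_idx)→380, (B,hash)→500, (A,merge)→1490, (B,merge)→1620, (A,hash)→2440, (A,nl)→3020 …(+1); best=380 via (A,nl_idx)
  {ABC}: card=1000; try (C,hash)→1700, (A,nl_idx)→2060, (A,merge)→2410, (A,hash)→2760, (C,nl_idx)→2780, (C,merge)→2820 …(+2); best=1700 via (C,hash)

1700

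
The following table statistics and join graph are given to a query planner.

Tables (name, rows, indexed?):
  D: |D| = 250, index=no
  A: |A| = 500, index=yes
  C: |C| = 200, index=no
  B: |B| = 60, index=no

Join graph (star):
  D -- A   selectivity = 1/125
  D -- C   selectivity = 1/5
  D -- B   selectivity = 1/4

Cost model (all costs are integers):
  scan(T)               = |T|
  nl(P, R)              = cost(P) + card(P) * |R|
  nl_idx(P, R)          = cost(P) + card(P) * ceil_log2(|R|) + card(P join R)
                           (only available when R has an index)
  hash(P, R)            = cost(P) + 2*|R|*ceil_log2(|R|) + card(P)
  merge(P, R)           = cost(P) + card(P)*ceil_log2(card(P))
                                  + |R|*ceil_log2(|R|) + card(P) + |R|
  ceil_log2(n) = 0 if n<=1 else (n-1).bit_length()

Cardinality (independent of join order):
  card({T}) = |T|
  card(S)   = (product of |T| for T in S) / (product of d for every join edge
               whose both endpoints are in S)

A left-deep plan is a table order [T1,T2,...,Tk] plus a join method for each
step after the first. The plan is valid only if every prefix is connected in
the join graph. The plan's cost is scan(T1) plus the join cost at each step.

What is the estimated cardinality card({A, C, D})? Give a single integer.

Tables in S: A(500), C(200), D(250)
Edges inside S: D-A(d=125), D-C(d=5)
numerator = 500 * 200 * 250 = 25000000
denominator = 125 * 5 = 625
card(S) = 25000000 / 625 = 40000

40000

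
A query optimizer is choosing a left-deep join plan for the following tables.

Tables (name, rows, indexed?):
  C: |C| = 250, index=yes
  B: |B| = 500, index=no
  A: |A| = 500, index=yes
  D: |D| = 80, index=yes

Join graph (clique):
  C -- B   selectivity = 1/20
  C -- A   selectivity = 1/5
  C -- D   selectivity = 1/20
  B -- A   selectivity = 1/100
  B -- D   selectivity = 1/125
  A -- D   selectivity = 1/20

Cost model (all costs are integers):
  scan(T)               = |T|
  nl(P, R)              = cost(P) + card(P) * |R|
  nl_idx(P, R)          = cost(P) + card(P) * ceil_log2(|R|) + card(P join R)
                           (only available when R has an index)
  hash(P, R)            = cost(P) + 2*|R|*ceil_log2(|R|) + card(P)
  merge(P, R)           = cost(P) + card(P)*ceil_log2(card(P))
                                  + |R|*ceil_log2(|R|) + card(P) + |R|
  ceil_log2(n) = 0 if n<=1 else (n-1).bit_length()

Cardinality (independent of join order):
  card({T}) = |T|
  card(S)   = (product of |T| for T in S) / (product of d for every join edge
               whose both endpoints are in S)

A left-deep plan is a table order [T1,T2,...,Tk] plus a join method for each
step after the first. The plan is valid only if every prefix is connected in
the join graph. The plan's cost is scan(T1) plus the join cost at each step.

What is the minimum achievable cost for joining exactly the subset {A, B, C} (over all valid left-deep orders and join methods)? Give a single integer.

Selinger DP over subsets of {A,B,C}:
  {C}: scan cost=250, card=250
  {B}: scan cost=500, card=500
  {A}: scan cost=500, card=500
  {BC}: card=6250; try (C,hash)→5000, (B,merge)→7500, (C,merge)→7750, (B,hash)→9500, (C,nl_idx)→10750, (B,nl)→125250 …(+1); best=5000 via (C,hash)
  {AC}: card=25000; try (C,hash)→5000, (A,merge)→7500, (C,merge)→7750, (A,hash)→9500, (A,nl_idx)→27500, (C,nl_idx)→29500 …(+2); best=5000 via (C,hash)
  {AB}: card=2500; try (A,nl_idx)→7500, (B,hash)→10000, (A,hash)→10000, (B,merge)→10500, (A,merge)→10500, (B,nl)→250500 …(+1); best=7500 via (A,nl_idx)
  {ABC}: card=6250; try (C,hash)→14000, (A,hash)→20250, (C,nl_idx)→33750, (B,hash)→39000, (C,merge)→42250, (A,nl_idx)→67500 …(+5); best=14000 via (C,hash)

14000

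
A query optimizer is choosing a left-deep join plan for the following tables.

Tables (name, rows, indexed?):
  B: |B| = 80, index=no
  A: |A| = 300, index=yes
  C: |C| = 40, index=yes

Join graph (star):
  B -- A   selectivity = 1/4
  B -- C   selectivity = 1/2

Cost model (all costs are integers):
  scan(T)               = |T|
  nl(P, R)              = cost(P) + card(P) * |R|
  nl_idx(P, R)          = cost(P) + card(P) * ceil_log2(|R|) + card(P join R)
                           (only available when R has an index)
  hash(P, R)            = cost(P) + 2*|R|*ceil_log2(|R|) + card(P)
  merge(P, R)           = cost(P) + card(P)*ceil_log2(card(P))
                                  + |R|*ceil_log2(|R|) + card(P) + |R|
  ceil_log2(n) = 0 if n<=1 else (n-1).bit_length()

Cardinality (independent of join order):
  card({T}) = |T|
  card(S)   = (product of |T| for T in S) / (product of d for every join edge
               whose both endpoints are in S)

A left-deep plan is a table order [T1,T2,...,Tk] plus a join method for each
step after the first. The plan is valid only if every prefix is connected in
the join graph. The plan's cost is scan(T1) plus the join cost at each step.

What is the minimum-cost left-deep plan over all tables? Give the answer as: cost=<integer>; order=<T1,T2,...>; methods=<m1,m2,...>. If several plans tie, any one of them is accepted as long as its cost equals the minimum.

cost=7640; order=B,C,A; methods=hash,hash

Selinger DP (subsets sized 1..n):
  {B}: scan cost=80, card=80
  {A}: scan cost=300, card=300
  {C}: scan cost=40, card=40
  {AB}: card=6000; try (B,hash)→1720, (A,merge)→3720, (B,merge)→3940, (A,hash)→5560, (A,nl_idx)→6800, (A,nl)→24080 …(+1); best=1720 via (B,hash)
  {BC}: card=1600; try (C,hash)→640, (B,merge)→960, (C,merge)→1000, (B,hash)→1200, (C,nl_idx)→2160, (B,nl)→3240 …(+1); best=640 via (C,hash)
  {ABC}: card=120000; try (A,hash)→7640, (C,hash)→8200, (A,merge)→22840, (C,merge)→86000, (A,nl_idx)→135040, (C,nl_idx)→157720 …(+2); best=7640 via (A,hash)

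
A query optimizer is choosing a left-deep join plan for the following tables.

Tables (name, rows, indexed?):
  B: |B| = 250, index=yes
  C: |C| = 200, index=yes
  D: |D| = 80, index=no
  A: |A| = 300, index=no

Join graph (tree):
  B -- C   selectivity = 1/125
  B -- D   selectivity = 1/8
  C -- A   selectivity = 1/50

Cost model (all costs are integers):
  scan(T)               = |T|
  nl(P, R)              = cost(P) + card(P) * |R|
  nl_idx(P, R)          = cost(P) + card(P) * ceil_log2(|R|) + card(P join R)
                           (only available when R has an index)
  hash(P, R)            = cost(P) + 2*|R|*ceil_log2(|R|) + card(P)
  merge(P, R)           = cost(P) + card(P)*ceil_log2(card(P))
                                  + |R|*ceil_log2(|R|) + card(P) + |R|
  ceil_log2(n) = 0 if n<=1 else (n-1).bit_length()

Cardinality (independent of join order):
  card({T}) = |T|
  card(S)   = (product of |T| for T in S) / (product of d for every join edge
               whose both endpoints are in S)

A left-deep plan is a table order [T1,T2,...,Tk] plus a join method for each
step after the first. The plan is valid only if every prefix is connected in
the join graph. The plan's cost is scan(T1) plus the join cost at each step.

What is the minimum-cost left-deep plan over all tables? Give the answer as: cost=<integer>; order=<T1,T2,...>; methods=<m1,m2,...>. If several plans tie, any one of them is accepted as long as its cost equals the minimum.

Selinger DP (subsets sized 1..n):
  {B}: scan cost=250, card=250
  {C}: scan cost=200, card=200
  {D}: scan cost=80, card=80
  {A}: scan cost=300, card=300
  {BC}: card=400; try (B,nl_idx)→2200, (C,nl_idx)→2650, (C,hash)→3700, (B,merge)→4250, (C,merge)→4300, (B,hash)→4400 …(+2); best=2200 via (B,nl_idx)
  {BD}: card=2500; try (D,hash)→1620, (B,merge)→2970, (D,merge)→3140, (B,nl_idx)→3220, (B,hash)→4160, (B,nl)→20080 …(+1); best=1620 via (D,hash)
  {AC}: card=1200; try (C,hash)→3800, (C,nl_idx)→3900, (A,merge)→5000, (C,merge)→5100, (A,hash)→5800, (A,nl)→60200 …(+1); best=3800 via (C,hash)
  {BCD}: card=4000; try (D,hash)→3720, (D,merge)→6840, (C,hash)→7320, (C,nl_idx)→25620, (D,nl)→34200, (C,merge)→35920 …(+1); best=3720 via (D,hash)
  {ABC}: card=2400; try (A,hash)→8000, (B,hash)→9000, (A,merge)→9200, (B,nl_idx)→15800, (B,merge)→20450, (A,nl)→122200 …(+1); best=8000 via (A,hash)
  {ABCD}: card=24000; try (D,hash)→11520, (A,hash)→13120, (D,merge)→39840, (A,merge)→58720, (D,nl)→200000, (A,nl)→1203720; best=11520 via (D,hash)

cost=11520; order=C,B,A,D; methods=nl_idx,hash,hash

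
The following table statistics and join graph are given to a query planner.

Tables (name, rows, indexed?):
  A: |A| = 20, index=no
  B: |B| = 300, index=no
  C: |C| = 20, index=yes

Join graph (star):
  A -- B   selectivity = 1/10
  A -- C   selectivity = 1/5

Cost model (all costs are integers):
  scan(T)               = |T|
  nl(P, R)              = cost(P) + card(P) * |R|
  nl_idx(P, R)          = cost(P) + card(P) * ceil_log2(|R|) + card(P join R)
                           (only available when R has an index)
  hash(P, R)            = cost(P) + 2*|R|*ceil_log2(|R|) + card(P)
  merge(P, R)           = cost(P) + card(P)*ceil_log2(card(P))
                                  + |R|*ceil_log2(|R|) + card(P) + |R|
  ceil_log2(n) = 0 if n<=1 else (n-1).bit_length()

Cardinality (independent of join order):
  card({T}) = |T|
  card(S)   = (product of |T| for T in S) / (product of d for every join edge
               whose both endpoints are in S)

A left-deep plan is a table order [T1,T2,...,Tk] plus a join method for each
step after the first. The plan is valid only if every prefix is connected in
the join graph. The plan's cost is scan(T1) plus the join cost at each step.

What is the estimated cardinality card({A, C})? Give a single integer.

Tables in S: A(20), C(20)
Edges inside S: A-C(d=5)
numerator = 20 * 20 = 400
denominator = 5 = 5
card(S) = 400 / 5 = 80

80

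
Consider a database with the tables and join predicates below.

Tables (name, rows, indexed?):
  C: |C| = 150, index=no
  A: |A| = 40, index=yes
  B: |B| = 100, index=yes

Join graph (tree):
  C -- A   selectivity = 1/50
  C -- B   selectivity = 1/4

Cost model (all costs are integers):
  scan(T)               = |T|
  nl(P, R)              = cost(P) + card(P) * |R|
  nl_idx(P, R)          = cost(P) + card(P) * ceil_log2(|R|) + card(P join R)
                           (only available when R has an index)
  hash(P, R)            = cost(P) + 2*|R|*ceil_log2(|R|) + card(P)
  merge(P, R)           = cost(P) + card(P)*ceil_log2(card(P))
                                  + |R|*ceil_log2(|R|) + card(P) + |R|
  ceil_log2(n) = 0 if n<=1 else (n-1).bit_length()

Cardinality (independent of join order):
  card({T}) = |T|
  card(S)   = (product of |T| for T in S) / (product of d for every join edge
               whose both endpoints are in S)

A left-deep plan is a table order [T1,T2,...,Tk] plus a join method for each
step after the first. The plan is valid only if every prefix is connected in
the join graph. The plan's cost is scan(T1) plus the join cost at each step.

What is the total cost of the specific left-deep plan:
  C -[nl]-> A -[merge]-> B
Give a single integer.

step 1: scan C: cost=150, card=150
step 2: join A via nl
    card(P join A) = 150*40/(50) = 120
    cost = 150 + 150*40 = 6150
step 3: join B via merge
    card(P join B) = 120*100/(4) = 3000
    cost = 6150 + 120*7 + 100*7 + 120 + 100 = 7910

7910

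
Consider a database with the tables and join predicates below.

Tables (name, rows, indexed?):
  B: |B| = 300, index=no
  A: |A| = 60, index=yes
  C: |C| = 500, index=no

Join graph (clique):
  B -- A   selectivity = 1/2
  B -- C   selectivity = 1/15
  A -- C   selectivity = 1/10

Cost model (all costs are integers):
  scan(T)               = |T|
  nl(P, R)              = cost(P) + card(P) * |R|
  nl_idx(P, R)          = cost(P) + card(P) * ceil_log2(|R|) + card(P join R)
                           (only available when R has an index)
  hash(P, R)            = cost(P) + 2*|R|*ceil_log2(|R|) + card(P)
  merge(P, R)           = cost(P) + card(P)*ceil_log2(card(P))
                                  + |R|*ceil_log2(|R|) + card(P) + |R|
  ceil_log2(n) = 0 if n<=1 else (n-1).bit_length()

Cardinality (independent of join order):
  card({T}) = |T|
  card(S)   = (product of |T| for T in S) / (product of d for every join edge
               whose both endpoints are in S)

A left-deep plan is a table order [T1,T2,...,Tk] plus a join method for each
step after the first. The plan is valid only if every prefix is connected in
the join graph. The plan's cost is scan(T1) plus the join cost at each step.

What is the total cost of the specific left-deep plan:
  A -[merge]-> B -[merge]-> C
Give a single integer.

step 1: scan A: cost=60, card=60
step 2: join B via merge
    card(P join B) = 60*300/(2) = 9000
    cost = 60 + 60*6 + 300*9 + 60 + 300 = 3480
step 3: join C via merge
    card(P join C) = 9000*500/(15*10) = 30000
    cost = 3480 + 9000*14 + 500*9 + 9000 + 500 = 143480

143480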